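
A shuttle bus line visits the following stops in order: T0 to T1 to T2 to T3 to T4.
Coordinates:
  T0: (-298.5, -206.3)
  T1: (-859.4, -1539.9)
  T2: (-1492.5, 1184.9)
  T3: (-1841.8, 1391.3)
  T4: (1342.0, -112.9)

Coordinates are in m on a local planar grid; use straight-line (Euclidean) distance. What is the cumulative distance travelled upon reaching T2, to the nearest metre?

Leg distances:
T0→T1: 1446.8 m  (cumulative 1446.8 m)
T1→T2: 2797.4 m  (cumulative 4244.1 m)
Cumulative distance at T2 ≈ 4244 m.

4244 m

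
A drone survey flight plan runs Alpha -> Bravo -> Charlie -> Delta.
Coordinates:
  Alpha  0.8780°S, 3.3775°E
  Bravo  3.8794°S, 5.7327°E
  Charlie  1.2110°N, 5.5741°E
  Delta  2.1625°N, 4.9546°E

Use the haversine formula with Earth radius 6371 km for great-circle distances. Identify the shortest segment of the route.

Leg distances:
Alpha→Bravo: 424.1 km
Bravo→Charlie: 566.3 km
Charlie→Delta: 126.2 km
The shortest leg is Charlie–Delta at 126.2 km.

Charlie–Delta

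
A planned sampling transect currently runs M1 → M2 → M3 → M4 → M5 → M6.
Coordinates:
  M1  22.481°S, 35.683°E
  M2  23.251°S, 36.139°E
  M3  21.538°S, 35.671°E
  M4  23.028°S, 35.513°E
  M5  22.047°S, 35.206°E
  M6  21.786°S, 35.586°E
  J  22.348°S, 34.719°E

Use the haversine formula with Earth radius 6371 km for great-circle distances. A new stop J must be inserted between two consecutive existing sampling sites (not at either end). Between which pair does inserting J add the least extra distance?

Added distance for inserting J between each consecutive pair:
M1–M2: 179.5 km
M2–M3: 113.6 km
M3–M4: 77.9 km
M4–M5: 57.9 km
M5–M6: 120.5 km
Smallest added distance is 57.9 km, inserting between M4 and M5.

between M4 and M5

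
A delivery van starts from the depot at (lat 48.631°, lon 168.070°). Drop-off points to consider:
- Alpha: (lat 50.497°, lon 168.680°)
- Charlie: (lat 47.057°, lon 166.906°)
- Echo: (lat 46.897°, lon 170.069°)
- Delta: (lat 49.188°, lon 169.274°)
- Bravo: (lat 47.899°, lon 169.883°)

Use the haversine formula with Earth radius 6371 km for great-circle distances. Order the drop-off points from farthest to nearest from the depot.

Distances from the depot:
Echo (lat 46.897°, lon 170.069°): 243.9 km
Alpha (lat 50.497°, lon 168.680°): 212.1 km
Charlie (lat 47.057°, lon 166.906°): 195.4 km
Bravo (lat 47.899°, lon 169.883°): 156.9 km
Delta (lat 49.188°, lon 169.274°): 107.6 km

Echo, Alpha, Charlie, Bravo, Delta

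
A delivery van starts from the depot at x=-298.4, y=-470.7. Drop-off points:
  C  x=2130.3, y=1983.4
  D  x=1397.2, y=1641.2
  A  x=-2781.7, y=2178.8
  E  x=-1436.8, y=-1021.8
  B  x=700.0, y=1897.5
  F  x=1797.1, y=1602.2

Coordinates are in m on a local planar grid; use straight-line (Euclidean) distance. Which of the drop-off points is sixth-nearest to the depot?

Distances from the depot (x=-298.4, y=-470.7):
E: 1264.8 m
B: 2570.1 m
D: 2708.4 m
F: 2947.5 m
C: 3452.7 m
A: 3631.3 m
The sixth-nearest is A at 3631.3 m.

A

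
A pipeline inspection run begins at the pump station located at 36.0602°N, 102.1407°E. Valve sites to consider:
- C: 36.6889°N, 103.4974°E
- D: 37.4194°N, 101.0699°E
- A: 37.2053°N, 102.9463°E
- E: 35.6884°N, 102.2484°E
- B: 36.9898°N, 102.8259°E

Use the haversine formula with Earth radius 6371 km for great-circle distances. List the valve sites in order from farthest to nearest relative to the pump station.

D, A, C, B, E

Distance from the pump station at 36.0602°N, 102.1407°E to each:
D 37.4194°N, 101.0699°E: 178.7 km
A 37.2053°N, 102.9463°E: 146.2 km
C 36.6889°N, 103.4974°E: 140.1 km
B 36.9898°N, 102.8259°E: 120.1 km
E 35.6884°N, 102.2484°E: 42.5 km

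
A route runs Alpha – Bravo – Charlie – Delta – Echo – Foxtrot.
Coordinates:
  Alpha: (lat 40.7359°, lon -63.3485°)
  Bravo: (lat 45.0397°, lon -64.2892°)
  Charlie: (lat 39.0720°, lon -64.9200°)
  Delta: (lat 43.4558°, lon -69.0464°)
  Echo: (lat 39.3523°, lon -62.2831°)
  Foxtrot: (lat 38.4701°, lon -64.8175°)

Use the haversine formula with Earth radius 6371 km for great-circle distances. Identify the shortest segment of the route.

Echo–Foxtrot

Leg distances:
Alpha→Bravo: 484.6 km
Bravo→Charlie: 665.6 km
Charlie→Delta: 597.0 km
Delta→Echo: 725.1 km
Echo→Foxtrot: 240.2 km
The shortest leg is Echo–Foxtrot at 240.2 km.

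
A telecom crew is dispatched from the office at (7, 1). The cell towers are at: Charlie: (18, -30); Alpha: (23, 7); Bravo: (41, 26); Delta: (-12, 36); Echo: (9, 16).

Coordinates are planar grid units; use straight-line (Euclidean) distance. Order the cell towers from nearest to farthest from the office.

Echo, Alpha, Charlie, Delta, Bravo

Distance from the office at (7, 1) to each:
Echo (9, 16): 15.1
Alpha (23, 7): 17.1
Charlie (18, -30): 32.9
Delta (-12, 36): 39.8
Bravo (41, 26): 42.2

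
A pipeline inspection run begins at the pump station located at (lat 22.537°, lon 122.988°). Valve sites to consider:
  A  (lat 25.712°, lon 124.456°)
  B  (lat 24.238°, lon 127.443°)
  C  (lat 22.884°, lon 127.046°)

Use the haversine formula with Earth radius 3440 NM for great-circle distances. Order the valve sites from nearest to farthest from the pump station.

Distance from the pump station at (lat 22.537°, lon 122.988°) to each:
A (lat 25.712°, lon 124.456°): 206.9 NM
C (lat 22.884°, lon 127.046°): 225.7 NM
B (lat 24.238°, lon 127.443°): 265.9 NM

A, C, B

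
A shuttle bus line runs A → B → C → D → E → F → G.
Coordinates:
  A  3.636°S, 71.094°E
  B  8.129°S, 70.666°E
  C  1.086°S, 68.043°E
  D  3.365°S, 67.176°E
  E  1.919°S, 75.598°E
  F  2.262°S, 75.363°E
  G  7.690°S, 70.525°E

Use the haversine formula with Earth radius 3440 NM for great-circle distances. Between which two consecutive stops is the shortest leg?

E–F

Leg distances:
A→B: 271.0 NM
B→C: 451.0 NM
C→D: 146.4 NM
D→E: 512.5 NM
E→F: 25.0 NM
F→G: 435.8 NM
The shortest leg is E–F at 25.0 NM.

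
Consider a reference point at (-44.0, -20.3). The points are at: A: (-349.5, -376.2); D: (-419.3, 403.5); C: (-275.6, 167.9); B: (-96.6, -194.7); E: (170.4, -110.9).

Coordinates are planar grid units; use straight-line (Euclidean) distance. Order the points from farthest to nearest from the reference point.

D, A, C, E, B

Distances from the reference point:
D (-419.3, 403.5): 566.1
A (-349.5, -376.2): 469.0
C (-275.6, 167.9): 298.4
E (170.4, -110.9): 232.8
B (-96.6, -194.7): 182.2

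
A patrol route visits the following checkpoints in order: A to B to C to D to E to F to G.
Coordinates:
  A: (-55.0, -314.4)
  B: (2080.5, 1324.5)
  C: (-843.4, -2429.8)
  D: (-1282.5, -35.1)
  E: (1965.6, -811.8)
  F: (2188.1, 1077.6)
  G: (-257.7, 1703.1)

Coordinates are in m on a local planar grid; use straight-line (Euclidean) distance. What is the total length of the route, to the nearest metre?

Leg distances:
A→B: 2691.9 m  (cumulative 2691.9 m)
B→C: 4758.6 m  (cumulative 7450.5 m)
C→D: 2434.6 m  (cumulative 9885.1 m)
D→E: 3339.7 m  (cumulative 13224.8 m)
E→F: 1902.5 m  (cumulative 15127.2 m)
F→G: 2524.5 m  (cumulative 17651.7 m)
Total route length ≈ 17652 m.

17652 m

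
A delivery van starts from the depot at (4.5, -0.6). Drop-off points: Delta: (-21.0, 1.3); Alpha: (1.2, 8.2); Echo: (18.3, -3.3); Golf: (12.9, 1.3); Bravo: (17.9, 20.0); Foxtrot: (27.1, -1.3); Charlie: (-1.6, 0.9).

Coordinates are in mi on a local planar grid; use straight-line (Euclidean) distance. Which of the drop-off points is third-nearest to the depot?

Distance to each, sorted:
Charlie: 6.3 mi
Golf: 8.6 mi
Alpha: 9.4 mi
Echo: 14.1 mi
Foxtrot: 22.6 mi
Bravo: 24.6 mi
Delta: 25.6 mi
The third-nearest is Alpha at 9.4 mi.

Alpha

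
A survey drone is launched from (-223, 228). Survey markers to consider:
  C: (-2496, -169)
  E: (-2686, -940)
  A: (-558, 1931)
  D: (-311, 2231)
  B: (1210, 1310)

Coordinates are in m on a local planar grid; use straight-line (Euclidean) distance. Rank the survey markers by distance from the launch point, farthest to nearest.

E, C, D, B, A

Computing each straight-line distance from (-223, 228):
E (-2686, -940): 2725.9 m
C (-2496, -169): 2307.4 m
D (-311, 2231): 2004.9 m
B (1210, 1310): 1795.6 m
A (-558, 1931): 1735.6 m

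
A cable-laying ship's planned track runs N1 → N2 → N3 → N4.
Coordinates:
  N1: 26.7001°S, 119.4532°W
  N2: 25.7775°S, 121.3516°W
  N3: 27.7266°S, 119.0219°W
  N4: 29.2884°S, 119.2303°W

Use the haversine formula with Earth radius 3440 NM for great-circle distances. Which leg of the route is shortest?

N3–N4

Leg distances:
N1→N2: 116.3 NM
N2→N3: 171.1 NM
N3→N4: 94.4 NM
The shortest leg is N3–N4 at 94.4 NM.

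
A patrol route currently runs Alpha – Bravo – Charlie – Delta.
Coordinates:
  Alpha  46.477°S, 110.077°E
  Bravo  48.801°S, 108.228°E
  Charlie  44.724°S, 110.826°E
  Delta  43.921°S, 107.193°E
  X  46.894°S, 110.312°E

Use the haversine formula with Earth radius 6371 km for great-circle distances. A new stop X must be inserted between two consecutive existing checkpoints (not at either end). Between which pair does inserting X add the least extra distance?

between Bravo and Charlie

Added distance for inserting X between each consecutive pair:
Alpha–Bravo: 19.5 km
Bravo–Charlie: 12.9 km
Charlie–Delta: 352.6 km
Smallest added distance is 12.9 km, inserting between Bravo and Charlie.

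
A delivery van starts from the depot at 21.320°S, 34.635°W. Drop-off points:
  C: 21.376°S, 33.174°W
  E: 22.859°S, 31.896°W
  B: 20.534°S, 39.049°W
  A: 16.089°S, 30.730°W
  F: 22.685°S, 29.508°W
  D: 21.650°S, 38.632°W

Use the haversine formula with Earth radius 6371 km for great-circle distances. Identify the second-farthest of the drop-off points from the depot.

F

Distance to each, sorted:
A: 712.3 km
F: 549.9 km
B: 466.7 km
D: 415.2 km
E: 330.0 km
C: 151.4 km
The second-farthest is F at 549.9 km.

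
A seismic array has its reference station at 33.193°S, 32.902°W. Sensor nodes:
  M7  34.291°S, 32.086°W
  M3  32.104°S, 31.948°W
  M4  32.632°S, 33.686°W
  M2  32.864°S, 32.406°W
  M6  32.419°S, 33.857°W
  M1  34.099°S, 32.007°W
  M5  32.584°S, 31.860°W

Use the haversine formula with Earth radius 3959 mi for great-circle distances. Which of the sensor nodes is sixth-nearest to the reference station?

M7

Distance to each, sorted:
M2: 36.6 mi
M4: 59.8 mi
M5: 73.7 mi
M6: 77.0 mi
M1: 81.1 mi
M7: 89.2 mi
M3: 93.5 mi
The sixth-nearest is M7 at 89.2 mi.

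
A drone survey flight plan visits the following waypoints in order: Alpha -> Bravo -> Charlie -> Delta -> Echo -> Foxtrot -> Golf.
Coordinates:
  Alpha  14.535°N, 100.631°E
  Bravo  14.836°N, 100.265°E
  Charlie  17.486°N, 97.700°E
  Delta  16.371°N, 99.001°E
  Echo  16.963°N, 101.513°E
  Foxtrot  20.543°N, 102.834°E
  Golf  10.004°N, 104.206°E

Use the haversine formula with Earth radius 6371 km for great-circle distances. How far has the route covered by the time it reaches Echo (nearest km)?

915 km

Leg distances:
Alpha→Bravo: 51.7 km  (cumulative 51.7 km)
Bravo→Charlie: 402.3 km  (cumulative 454.0 km)
Charlie→Delta: 185.8 km  (cumulative 639.8 km)
Delta→Echo: 275.6 km  (cumulative 915.4 km)
Cumulative distance at Echo ≈ 915 km.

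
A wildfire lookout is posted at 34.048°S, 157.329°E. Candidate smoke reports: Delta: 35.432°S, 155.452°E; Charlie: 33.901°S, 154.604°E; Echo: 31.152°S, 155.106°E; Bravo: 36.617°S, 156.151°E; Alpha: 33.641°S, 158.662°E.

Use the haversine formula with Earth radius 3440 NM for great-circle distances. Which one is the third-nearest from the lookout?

Charlie

Distances from the lookout (34.048°S, 157.329°E):
Alpha: 70.8 NM
Delta: 124.4 NM
Charlie: 136.0 NM
Bravo: 164.7 NM
Echo: 207.0 NM
The third-nearest is Charlie at 136.0 NM.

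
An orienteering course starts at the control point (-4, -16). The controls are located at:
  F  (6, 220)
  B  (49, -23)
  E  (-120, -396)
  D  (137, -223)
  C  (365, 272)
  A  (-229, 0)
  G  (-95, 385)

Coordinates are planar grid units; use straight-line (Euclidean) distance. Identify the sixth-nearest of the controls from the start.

Distances from the start ((-4, -16)):
B: 53.5
A: 225.6
F: 236.2
D: 250.5
E: 397.3
G: 411.2
C: 468.1
The sixth-nearest is G at 411.2.

G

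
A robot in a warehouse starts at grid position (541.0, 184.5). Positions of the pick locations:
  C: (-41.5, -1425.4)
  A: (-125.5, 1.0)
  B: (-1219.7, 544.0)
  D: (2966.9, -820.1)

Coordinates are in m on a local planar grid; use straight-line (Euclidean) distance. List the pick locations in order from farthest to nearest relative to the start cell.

Distances from the start cell:
D (2966.9, -820.1): 2625.7 m
B (-1219.7, 544.0): 1797.0 m
C (-41.5, -1425.4): 1712.0 m
A (-125.5, 1.0): 691.3 m

D, B, C, A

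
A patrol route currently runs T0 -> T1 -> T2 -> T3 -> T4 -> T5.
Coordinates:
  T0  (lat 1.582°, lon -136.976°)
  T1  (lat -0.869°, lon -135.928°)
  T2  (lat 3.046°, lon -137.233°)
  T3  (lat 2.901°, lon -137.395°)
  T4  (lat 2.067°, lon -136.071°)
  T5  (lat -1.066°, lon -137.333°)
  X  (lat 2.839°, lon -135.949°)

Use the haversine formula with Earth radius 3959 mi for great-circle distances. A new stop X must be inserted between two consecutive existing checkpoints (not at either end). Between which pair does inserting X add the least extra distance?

Added distance for inserting X between each consecutive pair:
T0–T1: 184.2 mi
T1–T2: 60.8 mi
T2–T3: 174.6 mi
T3–T4: 45.8 mi
T4–T5: 106.9 mi
Smallest added distance is 45.8 mi, inserting between T3 and T4.

between T3 and T4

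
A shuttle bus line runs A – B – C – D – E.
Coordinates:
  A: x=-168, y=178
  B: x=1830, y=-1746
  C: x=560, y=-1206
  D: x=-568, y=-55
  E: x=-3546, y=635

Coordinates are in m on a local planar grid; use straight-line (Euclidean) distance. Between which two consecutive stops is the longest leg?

Leg distances:
A→B: 2773.8 m
B→C: 1380.0 m
C→D: 1611.6 m
D→E: 3056.9 m
The longest leg is D–E at 3056.9 m.

D–E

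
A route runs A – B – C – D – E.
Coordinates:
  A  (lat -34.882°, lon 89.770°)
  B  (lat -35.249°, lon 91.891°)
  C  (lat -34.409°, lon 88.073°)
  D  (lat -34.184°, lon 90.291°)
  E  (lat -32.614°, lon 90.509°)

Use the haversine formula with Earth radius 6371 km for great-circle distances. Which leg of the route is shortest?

Leg distances:
A→B: 197.3 km
B→C: 360.8 km
C→D: 205.3 km
D→E: 175.7 km
The shortest leg is D–E at 175.7 km.

D–E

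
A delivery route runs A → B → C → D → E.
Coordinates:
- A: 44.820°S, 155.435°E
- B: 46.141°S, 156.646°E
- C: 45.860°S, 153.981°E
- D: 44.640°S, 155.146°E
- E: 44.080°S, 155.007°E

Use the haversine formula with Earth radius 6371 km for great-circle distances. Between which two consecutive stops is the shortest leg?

D–E

Leg distances:
A→B: 174.6 km
B→C: 208.2 km
C→D: 163.5 km
D→E: 63.2 km
The shortest leg is D–E at 63.2 km.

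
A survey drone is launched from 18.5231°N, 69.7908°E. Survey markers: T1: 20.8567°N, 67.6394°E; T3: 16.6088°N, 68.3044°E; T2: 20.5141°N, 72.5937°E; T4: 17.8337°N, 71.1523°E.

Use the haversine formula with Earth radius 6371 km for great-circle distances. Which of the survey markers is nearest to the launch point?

T4

Distances from the launch point (18.5231°N, 69.7908°E):
T4: 163.0 km
T3: 264.8 km
T1: 343.6 km
T2: 367.8 km
The nearest is T4 at 163.0 km.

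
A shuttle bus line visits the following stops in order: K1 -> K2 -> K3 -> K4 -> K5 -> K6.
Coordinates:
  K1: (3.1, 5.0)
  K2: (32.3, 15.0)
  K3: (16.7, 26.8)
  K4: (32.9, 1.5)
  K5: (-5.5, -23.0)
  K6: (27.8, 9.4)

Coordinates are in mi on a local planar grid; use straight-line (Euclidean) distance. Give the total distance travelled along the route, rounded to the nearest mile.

Leg distances:
K1→K2: 30.9 mi  (cumulative 30.9 mi)
K2→K3: 19.6 mi  (cumulative 50.4 mi)
K3→K4: 30.0 mi  (cumulative 80.5 mi)
K4→K5: 45.6 mi  (cumulative 126.0 mi)
K5→K6: 46.5 mi  (cumulative 172.5 mi)
Total route length ≈ 172 mi.

172 mi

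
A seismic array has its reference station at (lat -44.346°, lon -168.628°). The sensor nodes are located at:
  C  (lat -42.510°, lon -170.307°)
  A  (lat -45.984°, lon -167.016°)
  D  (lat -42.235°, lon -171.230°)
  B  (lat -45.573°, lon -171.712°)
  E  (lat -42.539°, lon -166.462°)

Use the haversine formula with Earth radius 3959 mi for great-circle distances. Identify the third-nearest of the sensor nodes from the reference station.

Distance to each, sorted:
A: 137.8 mi
C: 152.3 mi
E: 165.5 mi
B: 173.0 mi
D: 195.9 mi
The third-nearest is E at 165.5 mi.

E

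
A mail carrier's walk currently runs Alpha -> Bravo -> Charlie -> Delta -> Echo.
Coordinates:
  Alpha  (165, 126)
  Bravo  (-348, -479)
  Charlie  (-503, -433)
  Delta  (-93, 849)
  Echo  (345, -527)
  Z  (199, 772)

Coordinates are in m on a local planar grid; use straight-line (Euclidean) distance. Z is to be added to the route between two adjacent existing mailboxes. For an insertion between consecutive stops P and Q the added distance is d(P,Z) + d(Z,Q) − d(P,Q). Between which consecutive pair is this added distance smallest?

Added distance for inserting Z between each consecutive pair:
Alpha–Bravo: 1219.0 m
Bravo–Charlie: 2598.3 m
Charlie–Delta: 350.6 m
Delta–Echo: 165.1 m
Smallest added distance is 165.1 m, inserting between Delta and Echo.

between Delta and Echo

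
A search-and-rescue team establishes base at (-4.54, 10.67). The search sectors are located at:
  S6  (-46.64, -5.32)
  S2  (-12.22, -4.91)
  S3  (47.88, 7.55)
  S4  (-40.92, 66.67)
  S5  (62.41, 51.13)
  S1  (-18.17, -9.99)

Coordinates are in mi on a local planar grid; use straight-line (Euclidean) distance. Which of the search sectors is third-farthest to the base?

Distances from the base ((-4.54, 10.67)):
S5: 78.2 mi
S4: 66.8 mi
S3: 52.5 mi
S6: 45.0 mi
S1: 24.8 mi
S2: 17.4 mi
The third-farthest is S3 at 52.5 mi.

S3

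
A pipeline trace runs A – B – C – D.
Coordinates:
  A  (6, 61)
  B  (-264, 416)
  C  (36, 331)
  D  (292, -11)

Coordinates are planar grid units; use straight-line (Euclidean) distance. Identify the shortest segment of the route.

Leg distances:
A→B: 446.0
B→C: 311.8
C→D: 427.2
The shortest leg is B–C at 311.8.

B–C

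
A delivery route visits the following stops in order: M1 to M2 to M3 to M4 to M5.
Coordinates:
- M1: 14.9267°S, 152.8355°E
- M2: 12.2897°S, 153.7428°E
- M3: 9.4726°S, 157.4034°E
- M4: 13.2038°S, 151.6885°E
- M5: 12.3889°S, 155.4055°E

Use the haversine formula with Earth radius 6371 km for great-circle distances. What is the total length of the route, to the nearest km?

Leg distances:
M1→M2: 309.2 km  (cumulative 309.2 km)
M2→M3: 507.8 km  (cumulative 817.0 km)
M3→M4: 748.5 km  (cumulative 1565.4 km)
M4→M5: 413.1 km  (cumulative 1978.5 km)
Total route length ≈ 1979 km.

1979 km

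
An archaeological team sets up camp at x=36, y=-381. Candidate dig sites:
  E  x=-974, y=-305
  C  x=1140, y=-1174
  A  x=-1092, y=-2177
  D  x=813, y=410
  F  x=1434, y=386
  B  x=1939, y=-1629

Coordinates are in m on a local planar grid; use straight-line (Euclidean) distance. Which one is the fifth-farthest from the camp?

D

Distance to each, sorted:
B: 2275.7 m
A: 2120.8 m
F: 1594.6 m
C: 1359.3 m
D: 1108.8 m
E: 1012.9 m
The fifth-farthest is D at 1108.8 m.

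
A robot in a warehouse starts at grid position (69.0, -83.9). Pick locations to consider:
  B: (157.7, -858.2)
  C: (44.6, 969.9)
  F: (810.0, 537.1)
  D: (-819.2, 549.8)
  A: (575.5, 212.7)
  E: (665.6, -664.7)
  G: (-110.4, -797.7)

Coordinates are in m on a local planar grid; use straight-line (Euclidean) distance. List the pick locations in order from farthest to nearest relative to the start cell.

D, C, F, E, B, G, A

Computing each straight-line distance from (69.0, -83.9):
D (-819.2, 549.8): 1091.1 m
C (44.6, 969.9): 1054.1 m
F (810.0, 537.1): 966.8 m
E (665.6, -664.7): 832.6 m
B (157.7, -858.2): 779.4 m
G (-110.4, -797.7): 736.0 m
A (575.5, 212.7): 587.0 m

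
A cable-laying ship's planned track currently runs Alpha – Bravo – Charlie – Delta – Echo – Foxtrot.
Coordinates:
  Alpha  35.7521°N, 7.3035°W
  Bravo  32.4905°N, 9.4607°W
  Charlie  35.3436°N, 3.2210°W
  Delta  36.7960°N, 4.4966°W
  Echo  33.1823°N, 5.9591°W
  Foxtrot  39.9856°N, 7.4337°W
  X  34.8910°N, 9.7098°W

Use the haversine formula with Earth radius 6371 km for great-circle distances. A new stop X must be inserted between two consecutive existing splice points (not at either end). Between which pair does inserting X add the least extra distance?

between Alpha and Bravo

Added distance for inserting X between each consecutive pair:
Alpha–Bravo: 92.8 km
Bravo–Charlie: 203.0 km
Charlie–Delta: 909.5 km
Delta–Echo: 486.4 km
Echo–Foxtrot: 227.5 km
Smallest added distance is 92.8 km, inserting between Alpha and Bravo.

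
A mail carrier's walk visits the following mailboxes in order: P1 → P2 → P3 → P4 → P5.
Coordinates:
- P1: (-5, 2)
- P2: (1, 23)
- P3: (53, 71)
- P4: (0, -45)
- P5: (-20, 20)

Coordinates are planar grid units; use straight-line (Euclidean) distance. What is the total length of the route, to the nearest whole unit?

288

Leg distances:
P1→P2: 21.8  (cumulative 21.8)
P2→P3: 70.8  (cumulative 92.6)
P3→P4: 127.5  (cumulative 220.1)
P4→P5: 68.0  (cumulative 288.1)
Total route length ≈ 288.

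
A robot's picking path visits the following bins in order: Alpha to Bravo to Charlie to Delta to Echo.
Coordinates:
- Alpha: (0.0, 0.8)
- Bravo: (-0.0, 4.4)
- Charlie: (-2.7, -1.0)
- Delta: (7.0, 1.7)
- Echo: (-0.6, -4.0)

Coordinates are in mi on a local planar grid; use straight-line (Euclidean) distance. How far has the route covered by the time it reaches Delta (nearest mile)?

20 mi

Leg distances:
Alpha→Bravo: 3.6 mi  (cumulative 3.6 mi)
Bravo→Charlie: 6.0 mi  (cumulative 9.6 mi)
Charlie→Delta: 10.1 mi  (cumulative 19.7 mi)
Cumulative distance at Delta ≈ 20 mi.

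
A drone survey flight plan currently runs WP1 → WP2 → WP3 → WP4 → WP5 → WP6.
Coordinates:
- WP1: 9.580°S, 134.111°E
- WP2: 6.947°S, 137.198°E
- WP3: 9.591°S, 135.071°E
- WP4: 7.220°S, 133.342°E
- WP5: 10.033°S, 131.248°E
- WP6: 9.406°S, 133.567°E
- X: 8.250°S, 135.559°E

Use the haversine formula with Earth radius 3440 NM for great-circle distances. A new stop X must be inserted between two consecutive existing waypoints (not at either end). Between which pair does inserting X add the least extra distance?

between WP1 and WP2

Added distance for inserting X between each consecutive pair:
WP1–WP2: 0.2 NM
WP2–WP3: 7.7 NM
WP3–WP4: 55.7 NM
WP4–WP5: 213.0 NM
WP5–WP6: 271.8 NM
Smallest added distance is 0.2 NM, inserting between WP1 and WP2.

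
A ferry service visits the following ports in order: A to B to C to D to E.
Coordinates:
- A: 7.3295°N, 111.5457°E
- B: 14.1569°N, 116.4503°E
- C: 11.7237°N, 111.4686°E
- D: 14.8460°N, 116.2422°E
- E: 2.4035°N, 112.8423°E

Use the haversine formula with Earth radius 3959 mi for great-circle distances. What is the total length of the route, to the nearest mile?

Leg distances:
A→B: 577.3 mi  (cumulative 577.3 mi)
B→C: 375.2 mi  (cumulative 952.5 mi)
C→D: 386.7 mi  (cumulative 1339.3 mi)
D→E: 890.4 mi  (cumulative 2229.7 mi)
Total route length ≈ 2230 mi.

2230 mi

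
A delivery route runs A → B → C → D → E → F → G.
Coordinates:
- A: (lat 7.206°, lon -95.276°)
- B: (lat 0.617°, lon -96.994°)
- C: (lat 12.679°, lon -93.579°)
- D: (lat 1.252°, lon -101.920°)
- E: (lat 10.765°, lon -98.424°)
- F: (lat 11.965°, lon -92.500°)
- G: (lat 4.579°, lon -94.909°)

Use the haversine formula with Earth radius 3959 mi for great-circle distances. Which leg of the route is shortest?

E–F

Leg distances:
A→B: 470.4 mi
B→C: 865.7 mi
C→D: 974.5 mi
D→E: 699.8 mi
E→F: 409.8 mi
F→G: 536.2 mi
The shortest leg is E–F at 409.8 mi.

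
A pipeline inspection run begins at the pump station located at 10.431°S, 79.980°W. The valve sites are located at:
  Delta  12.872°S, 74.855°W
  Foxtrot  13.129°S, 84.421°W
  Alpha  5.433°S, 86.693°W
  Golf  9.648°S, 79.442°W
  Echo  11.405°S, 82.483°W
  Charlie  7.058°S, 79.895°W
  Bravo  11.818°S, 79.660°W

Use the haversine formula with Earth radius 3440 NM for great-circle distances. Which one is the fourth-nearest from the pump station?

Distance to each, sorted:
Golf: 56.8 NM
Bravo: 85.4 NM
Echo: 158.7 NM
Charlie: 202.6 NM
Foxtrot: 307.2 NM
Delta: 335.1 NM
Alpha: 499.3 NM
The fourth-nearest is Charlie at 202.6 NM.

Charlie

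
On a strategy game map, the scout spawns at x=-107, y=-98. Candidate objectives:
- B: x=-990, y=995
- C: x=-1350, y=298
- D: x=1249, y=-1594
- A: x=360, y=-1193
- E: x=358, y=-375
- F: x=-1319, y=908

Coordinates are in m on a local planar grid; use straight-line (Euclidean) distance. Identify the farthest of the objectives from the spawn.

D

Distances from the spawn (x=-107, y=-98):
D: 2019.1 m
F: 1575.1 m
B: 1405.1 m
C: 1304.6 m
A: 1190.4 m
E: 541.3 m
The farthest is D at 2019.1 m.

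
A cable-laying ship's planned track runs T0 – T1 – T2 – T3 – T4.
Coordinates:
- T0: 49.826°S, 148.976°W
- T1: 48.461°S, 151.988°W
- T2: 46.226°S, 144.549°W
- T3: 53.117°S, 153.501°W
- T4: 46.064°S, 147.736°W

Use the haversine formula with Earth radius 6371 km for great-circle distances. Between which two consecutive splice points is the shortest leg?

T0–T1

Leg distances:
T0→T1: 266.5 km
T1→T2: 612.8 km
T2→T3: 999.5 km
T3→T4: 886.9 km
The shortest leg is T0–T1 at 266.5 km.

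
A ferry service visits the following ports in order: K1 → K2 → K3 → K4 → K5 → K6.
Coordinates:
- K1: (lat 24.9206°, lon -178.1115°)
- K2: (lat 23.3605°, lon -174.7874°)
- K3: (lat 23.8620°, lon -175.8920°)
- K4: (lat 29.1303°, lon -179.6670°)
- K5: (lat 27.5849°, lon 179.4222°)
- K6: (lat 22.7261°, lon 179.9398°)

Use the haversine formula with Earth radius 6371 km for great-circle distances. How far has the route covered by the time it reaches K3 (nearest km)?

Leg distances:
K1→K2: 379.3 km  (cumulative 379.3 km)
K2→K3: 125.6 km  (cumulative 504.9 km)
Cumulative distance at K3 ≈ 505 km.

505 km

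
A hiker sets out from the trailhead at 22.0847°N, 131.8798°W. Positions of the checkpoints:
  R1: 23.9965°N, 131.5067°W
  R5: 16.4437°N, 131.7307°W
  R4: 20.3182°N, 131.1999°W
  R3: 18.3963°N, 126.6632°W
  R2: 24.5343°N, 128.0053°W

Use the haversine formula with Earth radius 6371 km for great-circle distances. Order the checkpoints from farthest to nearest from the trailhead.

Distance from the trailhead at 22.0847°N, 131.8798°W to each:
R3 18.3963°N, 126.6632°W: 681.3 km
R5 16.4437°N, 131.7307°W: 627.4 km
R2 24.5343°N, 128.0053°W: 480.3 km
R1 23.9965°N, 131.5067°W: 216.0 km
R4 20.3182°N, 131.1999°W: 208.7 km

R3, R5, R2, R1, R4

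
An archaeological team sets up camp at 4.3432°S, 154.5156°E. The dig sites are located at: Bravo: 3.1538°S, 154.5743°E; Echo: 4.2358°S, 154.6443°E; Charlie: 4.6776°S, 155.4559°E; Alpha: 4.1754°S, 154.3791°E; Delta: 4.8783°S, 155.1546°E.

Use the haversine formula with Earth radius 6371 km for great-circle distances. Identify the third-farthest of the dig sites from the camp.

Delta

Distances from the camp (4.3432°S, 154.5156°E):
Bravo: 132.4 km
Charlie: 110.7 km
Delta: 92.5 km
Alpha: 24.0 km
Echo: 18.6 km
The third-farthest is Delta at 92.5 km.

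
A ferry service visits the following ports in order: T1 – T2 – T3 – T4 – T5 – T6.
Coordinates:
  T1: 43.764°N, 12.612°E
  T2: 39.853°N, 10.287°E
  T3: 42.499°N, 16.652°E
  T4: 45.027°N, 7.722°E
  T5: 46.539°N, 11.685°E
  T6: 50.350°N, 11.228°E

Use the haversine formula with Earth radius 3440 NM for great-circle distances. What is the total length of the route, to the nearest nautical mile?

Leg distances:
T1→T2: 256.8 NM  (cumulative 256.8 NM)
T2→T3: 328.5 NM  (cumulative 585.3 NM)
T3→T4: 415.6 NM  (cumulative 1000.9 NM)
T4→T5: 189.1 NM  (cumulative 1190.0 NM)
T5→T6: 229.5 NM  (cumulative 1419.5 NM)
Total route length ≈ 1420 NM.

1420 NM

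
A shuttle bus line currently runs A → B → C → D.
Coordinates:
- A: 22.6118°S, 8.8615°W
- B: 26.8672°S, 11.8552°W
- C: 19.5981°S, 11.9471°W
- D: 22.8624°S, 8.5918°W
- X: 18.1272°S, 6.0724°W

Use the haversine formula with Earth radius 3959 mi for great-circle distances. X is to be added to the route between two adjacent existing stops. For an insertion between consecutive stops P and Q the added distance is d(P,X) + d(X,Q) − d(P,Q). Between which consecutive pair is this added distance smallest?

between C and D

Added distance for inserting X between each consecutive pair:
A–B: 717.3 mi
B–C: 602.5 mi
C–D: 450.5 mi
Smallest added distance is 450.5 mi, inserting between C and D.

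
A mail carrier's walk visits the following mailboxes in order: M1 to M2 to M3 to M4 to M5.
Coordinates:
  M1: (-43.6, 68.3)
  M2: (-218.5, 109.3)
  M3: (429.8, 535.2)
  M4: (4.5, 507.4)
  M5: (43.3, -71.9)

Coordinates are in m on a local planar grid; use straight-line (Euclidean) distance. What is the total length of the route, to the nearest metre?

1962 m

Leg distances:
M1→M2: 179.6 m  (cumulative 179.6 m)
M2→M3: 775.7 m  (cumulative 955.3 m)
M3→M4: 426.2 m  (cumulative 1381.5 m)
M4→M5: 580.6 m  (cumulative 1962.1 m)
Total route length ≈ 1962 m.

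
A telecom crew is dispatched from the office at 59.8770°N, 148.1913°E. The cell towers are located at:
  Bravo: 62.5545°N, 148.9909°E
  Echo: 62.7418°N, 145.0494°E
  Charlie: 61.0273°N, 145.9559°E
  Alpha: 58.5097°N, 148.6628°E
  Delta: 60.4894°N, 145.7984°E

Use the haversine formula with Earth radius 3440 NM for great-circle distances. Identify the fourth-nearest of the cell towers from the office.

Distances from the office (59.8770°N, 148.1913°E):
Delta: 80.3 NM
Alpha: 83.4 NM
Charlie: 95.6 NM
Bravo: 162.4 NM
Echo: 194.3 NM
The fourth-nearest is Bravo at 162.4 NM.

Bravo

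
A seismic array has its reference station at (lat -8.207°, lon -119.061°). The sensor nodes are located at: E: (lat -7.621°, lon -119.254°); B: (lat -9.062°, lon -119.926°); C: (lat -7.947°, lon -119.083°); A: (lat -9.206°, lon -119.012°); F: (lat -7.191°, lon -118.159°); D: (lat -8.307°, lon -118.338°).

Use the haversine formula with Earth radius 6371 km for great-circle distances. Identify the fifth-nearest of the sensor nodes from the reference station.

Distance to each, sorted:
C: 29.0 km
E: 68.5 km
D: 80.3 km
A: 111.2 km
B: 134.5 km
F: 150.5 km
The fifth-nearest is B at 134.5 km.

B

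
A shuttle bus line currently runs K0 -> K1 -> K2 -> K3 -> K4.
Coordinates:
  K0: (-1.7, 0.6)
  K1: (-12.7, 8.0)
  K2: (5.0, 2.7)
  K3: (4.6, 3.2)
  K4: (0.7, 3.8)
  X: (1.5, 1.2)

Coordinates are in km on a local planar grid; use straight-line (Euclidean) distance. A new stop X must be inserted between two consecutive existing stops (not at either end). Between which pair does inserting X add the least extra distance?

Added distance for inserting X between each consecutive pair:
K0–K1: 5.7 km
K1–K2: 1.1 km
K2–K3: 6.9 km
K3–K4: 2.5 km
Smallest added distance is 1.1 km, inserting between K1 and K2.

between K1 and K2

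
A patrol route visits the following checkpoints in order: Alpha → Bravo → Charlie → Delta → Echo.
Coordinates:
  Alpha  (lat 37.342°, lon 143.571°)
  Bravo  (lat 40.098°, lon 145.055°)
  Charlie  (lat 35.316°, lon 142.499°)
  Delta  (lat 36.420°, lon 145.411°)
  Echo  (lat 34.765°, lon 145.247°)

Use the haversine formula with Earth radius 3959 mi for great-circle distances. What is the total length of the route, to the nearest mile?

860 mi

Leg distances:
Alpha→Bravo: 206.5 mi  (cumulative 206.5 mi)
Bravo→Charlie: 358.7 mi  (cumulative 565.3 mi)
Charlie→Delta: 180.0 mi  (cumulative 745.3 mi)
Delta→Echo: 114.7 mi  (cumulative 860.0 mi)
Total route length ≈ 860 mi.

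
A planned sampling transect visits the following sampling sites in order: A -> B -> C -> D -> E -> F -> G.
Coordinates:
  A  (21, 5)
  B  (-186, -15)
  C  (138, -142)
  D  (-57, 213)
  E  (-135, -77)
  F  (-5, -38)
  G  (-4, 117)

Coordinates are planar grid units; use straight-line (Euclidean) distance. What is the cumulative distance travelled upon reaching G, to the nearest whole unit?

1552

Leg distances:
A→B: 208.0  (cumulative 208.0)
B→C: 348.0  (cumulative 556.0)
C→D: 405.0  (cumulative 961.0)
D→E: 300.3  (cumulative 1261.3)
E→F: 135.7  (cumulative 1397.0)
F→G: 155.0  (cumulative 1552.0)
Cumulative distance at G ≈ 1552.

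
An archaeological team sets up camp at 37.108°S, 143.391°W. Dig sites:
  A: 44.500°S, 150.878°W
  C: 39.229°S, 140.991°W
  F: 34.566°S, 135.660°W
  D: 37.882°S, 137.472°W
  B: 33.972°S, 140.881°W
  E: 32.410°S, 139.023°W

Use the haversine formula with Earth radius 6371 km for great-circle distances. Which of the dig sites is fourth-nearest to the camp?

E

Distances from the camp (37.108°S, 143.391°W):
C: 315.6 km
B: 416.1 km
D: 529.1 km
E: 657.2 km
F: 751.7 km
A: 1034.7 km
The fourth-nearest is E at 657.2 km.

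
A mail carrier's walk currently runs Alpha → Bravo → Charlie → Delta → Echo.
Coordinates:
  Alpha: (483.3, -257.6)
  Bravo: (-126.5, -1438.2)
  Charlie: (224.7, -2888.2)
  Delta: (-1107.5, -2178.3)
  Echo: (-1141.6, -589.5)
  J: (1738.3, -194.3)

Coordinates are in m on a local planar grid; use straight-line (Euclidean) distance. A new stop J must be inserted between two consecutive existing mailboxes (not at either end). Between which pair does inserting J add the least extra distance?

Added distance for inserting J between each consecutive pair:
Alpha–Bravo: 2169.4 m
Bravo–Charlie: 3839.7 m
Charlie–Delta: 5049.6 m
Delta–Echo: 4786.8 m
Smallest added distance is 2169.4 m, inserting between Alpha and Bravo.

between Alpha and Bravo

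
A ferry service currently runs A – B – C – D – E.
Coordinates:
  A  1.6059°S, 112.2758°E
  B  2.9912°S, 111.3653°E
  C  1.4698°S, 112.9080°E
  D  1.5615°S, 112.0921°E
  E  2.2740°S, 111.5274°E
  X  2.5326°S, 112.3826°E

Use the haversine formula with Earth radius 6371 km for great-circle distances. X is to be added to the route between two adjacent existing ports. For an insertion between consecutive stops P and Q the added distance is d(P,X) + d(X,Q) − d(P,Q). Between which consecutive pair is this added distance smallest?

Added distance for inserting X between each consecutive pair:
A–B: 43.4 km
B–C: 14.9 km
C–D: 153.3 km
D–E: 110.9 km
Smallest added distance is 14.9 km, inserting between B and C.

between B and C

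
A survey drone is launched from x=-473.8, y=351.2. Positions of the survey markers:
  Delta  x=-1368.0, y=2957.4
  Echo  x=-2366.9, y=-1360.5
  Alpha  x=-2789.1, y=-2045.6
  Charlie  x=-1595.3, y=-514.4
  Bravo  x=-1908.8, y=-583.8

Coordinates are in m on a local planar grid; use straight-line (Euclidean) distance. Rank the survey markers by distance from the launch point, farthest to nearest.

Alpha, Delta, Echo, Bravo, Charlie

Computing each straight-line distance from x=-473.8, y=351.2:
Alpha x=-2789.1, y=-2045.6: 3332.5 m
Delta x=-1368.0, y=2957.4: 2755.3 m
Echo x=-2366.9, y=-1360.5: 2552.2 m
Bravo x=-1908.8, y=-583.8: 1712.7 m
Charlie x=-1595.3, y=-514.4: 1416.7 m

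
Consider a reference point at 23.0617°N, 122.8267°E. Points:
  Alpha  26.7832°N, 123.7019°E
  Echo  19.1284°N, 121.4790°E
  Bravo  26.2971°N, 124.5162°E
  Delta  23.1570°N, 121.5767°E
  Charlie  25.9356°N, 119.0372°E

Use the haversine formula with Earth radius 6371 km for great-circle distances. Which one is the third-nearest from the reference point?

Distance to each, sorted:
Delta: 128.3 km
Bravo: 398.2 km
Alpha: 423.1 km
Echo: 459.2 km
Charlie: 499.1 km
The third-nearest is Alpha at 423.1 km.

Alpha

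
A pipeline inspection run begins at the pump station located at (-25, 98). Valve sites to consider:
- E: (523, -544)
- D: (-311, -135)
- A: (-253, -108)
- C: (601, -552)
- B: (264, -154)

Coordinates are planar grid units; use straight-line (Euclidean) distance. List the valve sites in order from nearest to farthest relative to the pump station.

A, D, B, E, C

Distances from the pump station:
A (-253, -108): 307.3
D (-311, -135): 368.9
B (264, -154): 383.4
E (523, -544): 844.1
C (601, -552): 902.4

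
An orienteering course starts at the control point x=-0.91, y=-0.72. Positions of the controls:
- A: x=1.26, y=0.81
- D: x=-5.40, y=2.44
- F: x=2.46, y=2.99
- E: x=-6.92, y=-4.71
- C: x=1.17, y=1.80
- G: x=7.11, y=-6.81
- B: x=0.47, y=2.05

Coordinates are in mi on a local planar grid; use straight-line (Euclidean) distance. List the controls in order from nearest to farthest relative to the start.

Computing each straight-line distance from x=-0.91, y=-0.72:
A x=1.26, y=0.81: 2.7 mi
B x=0.47, y=2.05: 3.1 mi
C x=1.17, y=1.80: 3.3 mi
F x=2.46, y=2.99: 5.0 mi
D x=-5.40, y=2.44: 5.5 mi
E x=-6.92, y=-4.71: 7.2 mi
G x=7.11, y=-6.81: 10.1 mi

A, B, C, F, D, E, G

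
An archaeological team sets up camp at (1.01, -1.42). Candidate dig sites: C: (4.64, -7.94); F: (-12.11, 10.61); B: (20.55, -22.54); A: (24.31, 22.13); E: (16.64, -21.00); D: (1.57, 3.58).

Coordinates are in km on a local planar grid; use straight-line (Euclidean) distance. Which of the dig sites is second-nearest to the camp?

C

Distance to each, sorted:
D: 5.0 km
C: 7.5 km
F: 17.8 km
E: 25.1 km
B: 28.8 km
A: 33.1 km
The second-nearest is C at 7.5 km.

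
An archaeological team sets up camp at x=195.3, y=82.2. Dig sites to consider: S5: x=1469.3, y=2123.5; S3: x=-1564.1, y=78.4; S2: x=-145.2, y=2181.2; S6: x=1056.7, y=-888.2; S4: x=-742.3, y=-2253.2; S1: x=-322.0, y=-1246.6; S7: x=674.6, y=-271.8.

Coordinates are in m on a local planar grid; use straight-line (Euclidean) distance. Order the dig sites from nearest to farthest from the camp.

S7, S6, S1, S3, S2, S5, S4

Computing each straight-line distance from x=195.3, y=82.2:
S7 x=674.6, y=-271.8: 595.9 m
S6 x=1056.7, y=-888.2: 1297.6 m
S1 x=-322.0, y=-1246.6: 1425.9 m
S3 x=-1564.1, y=78.4: 1759.4 m
S2 x=-145.2, y=2181.2: 2126.4 m
S5 x=1469.3, y=2123.5: 2406.2 m
S4 x=-742.3, y=-2253.2: 2516.6 m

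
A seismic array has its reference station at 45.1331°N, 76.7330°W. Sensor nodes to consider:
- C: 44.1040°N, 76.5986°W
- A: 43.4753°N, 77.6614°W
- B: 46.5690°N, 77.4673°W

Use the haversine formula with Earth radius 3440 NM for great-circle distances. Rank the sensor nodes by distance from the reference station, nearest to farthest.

C, B, A

Distance from the reference station at 45.1331°N, 76.7330°W to each:
C 44.1040°N, 76.5986°W: 62.1 NM
B 46.5690°N, 77.4673°W: 91.5 NM
A 43.4753°N, 77.6614°W: 107.2 NM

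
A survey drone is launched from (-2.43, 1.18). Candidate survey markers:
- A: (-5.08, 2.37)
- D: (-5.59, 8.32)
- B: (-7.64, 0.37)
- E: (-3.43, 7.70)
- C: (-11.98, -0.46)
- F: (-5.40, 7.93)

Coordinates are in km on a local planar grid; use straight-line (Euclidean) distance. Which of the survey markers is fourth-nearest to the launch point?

Distances from the launch point ((-2.43, 1.18)):
A: 2.9 km
B: 5.3 km
E: 6.6 km
F: 7.4 km
D: 7.8 km
C: 9.7 km
The fourth-nearest is F at 7.4 km.

F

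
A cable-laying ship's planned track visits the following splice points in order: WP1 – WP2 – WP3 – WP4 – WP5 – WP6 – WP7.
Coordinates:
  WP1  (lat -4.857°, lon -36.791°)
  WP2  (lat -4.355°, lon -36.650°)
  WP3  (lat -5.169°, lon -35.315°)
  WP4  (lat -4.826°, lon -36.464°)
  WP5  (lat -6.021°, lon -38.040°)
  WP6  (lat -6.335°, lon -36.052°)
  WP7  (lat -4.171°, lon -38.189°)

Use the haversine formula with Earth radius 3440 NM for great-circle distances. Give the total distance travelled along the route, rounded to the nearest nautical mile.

617 NM

Leg distances:
WP1→WP2: 31.3 NM  (cumulative 31.3 NM)
WP2→WP3: 93.6 NM  (cumulative 124.9 NM)
WP3→WP4: 71.7 NM  (cumulative 196.7 NM)
WP4→WP5: 118.4 NM  (cumulative 315.1 NM)
WP5→WP6: 120.2 NM  (cumulative 435.2 NM)
WP6→WP7: 182.2 NM  (cumulative 617.5 NM)
Total route length ≈ 617 NM.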